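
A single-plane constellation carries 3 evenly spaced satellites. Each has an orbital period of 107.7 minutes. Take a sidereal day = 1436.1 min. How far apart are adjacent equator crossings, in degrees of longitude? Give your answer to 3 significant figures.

T = 107.7 min = 6462.0 s.
Single-satellite node shift = (6462.0/86166) × 360° = 27.00°.
With 3 satellites evenly phased, successive equator crossings are 27.00/3 = 8.999° apart.

9.00°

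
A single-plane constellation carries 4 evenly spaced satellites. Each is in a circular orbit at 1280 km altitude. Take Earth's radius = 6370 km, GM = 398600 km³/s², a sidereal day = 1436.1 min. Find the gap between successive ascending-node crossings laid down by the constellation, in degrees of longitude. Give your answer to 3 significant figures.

6.96°

Semi-major axis a = 6370 + 1280 = 7650 km. Period T = 2π√(a³/μ) = 2π√(7650³/398600) = 6658.9 s = 110.98 min.
Single-satellite node shift = (6658.9/86166) × 360° = 27.82°.
With 4 satellites evenly phased, successive equator crossings are 27.82/4 = 6.955° apart.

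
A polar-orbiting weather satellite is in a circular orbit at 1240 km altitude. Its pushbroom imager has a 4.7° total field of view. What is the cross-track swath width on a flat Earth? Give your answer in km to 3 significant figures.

Half-angle = 4.7°/2 = 2.35°.
Swath width ≈ 2h·tan(θ/2) = 2 × 1240 × tan(2.35°) = 101.8 km.

102 km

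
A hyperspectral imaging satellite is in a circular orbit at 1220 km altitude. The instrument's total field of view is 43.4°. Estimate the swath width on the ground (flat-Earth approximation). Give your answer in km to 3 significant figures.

Half-angle = 43.4°/2 = 21.7°.
Swath width ≈ 2h·tan(θ/2) = 2 × 1220 × tan(21.7°) = 971.0 km.

971 km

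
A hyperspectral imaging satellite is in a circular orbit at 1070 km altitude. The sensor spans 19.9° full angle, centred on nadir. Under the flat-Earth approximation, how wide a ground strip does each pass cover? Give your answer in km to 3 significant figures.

Half-angle = 19.9°/2 = 9.95°.
Swath width ≈ 2h·tan(θ/2) = 2 × 1070 × tan(9.95°) = 375.4 km.

375 km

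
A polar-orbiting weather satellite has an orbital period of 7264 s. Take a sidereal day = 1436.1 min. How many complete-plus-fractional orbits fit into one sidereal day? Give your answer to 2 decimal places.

11.86

Orbits per sidereal day = 86166 / 7264.0 = 11.862.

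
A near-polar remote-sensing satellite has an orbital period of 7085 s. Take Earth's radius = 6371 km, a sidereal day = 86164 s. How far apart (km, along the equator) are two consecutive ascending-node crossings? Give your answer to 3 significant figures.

During one orbit Earth rotates (7085.0 / 86164) × 360° = 29.60°.
At the equator that is 29.60° × (2π·6371/360) km/° = 29.60 × 111.2 = 3292 km.

3290 km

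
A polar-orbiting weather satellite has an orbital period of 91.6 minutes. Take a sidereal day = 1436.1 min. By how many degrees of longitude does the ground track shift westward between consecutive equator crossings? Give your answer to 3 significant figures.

T = 91.6 min = 5496.0 s.
During one orbit Earth rotates (5496.0 / 86166) × 360° = 22.96°.

23.0°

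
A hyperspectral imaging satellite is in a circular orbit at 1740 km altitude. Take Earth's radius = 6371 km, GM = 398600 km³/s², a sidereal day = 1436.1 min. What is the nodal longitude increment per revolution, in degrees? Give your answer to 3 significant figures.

Semi-major axis a = 6371 + 1740 = 8111 km. Period T = 2π√(a³/μ) = 2π√(8111³/398600) = 7269.8 s = 121.16 min.
During one orbit Earth rotates (7269.8 / 86166) × 360° = 30.37°.

30.4°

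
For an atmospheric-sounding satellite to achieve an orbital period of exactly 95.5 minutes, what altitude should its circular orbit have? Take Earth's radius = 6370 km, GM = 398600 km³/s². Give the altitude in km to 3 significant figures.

551 km

T = 95.5 min = 5730.0 s.
From T = 2π√(a³/μ): a = (μ T²/4π²)^(1/3) = (398600 × 5730.0² / 4π²)^(1/3) = 6921 km.
Altitude h = a − R = 6921 − 6370 = 551 km.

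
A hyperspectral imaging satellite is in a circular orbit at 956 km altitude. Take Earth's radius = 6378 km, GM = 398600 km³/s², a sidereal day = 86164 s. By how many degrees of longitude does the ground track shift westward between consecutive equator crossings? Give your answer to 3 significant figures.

26.1°

Semi-major axis a = 6378 + 956 = 7334 km. Period T = 2π√(a³/μ) = 2π√(7334³/398600) = 6250.6 s = 104.18 min.
During one orbit Earth rotates (6250.6 / 86164) × 360° = 26.12°.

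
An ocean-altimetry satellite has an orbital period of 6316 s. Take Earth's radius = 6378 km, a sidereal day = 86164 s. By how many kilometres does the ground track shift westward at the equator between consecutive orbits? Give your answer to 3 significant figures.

2940 km

During one orbit Earth rotates (6316.0 / 86164) × 360° = 26.39°.
At the equator that is 26.39° × (2π·6378/360) km/° = 26.39 × 111.3 = 2938 km.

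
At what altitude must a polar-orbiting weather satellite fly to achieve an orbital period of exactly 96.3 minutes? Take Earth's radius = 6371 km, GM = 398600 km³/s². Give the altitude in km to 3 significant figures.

588 km

T = 96.3 min = 5778.0 s.
From T = 2π√(a³/μ): a = (μ T²/4π²)^(1/3) = (398600 × 5778.0² / 4π²)^(1/3) = 6959 km.
Altitude h = a − R = 6959 − 6371 = 588 km.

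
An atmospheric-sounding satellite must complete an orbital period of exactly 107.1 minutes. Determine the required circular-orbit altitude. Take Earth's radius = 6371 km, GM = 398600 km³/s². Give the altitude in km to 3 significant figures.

T = 107.1 min = 6426.0 s.
From T = 2π√(a³/μ): a = (μ T²/4π²)^(1/3) = (398600 × 6426.0² / 4π²)^(1/3) = 7471 km.
Altitude h = a − R = 7471 − 6371 = 1100 km.

1100 km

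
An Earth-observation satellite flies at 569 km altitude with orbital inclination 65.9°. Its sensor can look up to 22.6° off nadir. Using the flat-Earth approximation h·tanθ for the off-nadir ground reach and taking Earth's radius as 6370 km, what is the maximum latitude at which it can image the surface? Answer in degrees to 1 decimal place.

For a prograde orbit the ground track reaches latitude ±i = ±65.9°.
Sensor half-swath on the ground ≈ 569·tan(22.6°) = 237 km = 2.13° of latitude.
Maximum observable latitude ≈ 65.9 + 2.13 = 68.0°.

68.0°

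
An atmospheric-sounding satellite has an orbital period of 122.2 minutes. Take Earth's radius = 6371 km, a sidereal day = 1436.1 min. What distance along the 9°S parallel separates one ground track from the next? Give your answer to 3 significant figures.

3360 km

T = 122.2 min = 7332.0 s.
Node shift per orbit = (7332.0/86166) × 360° = 30.63°.
Equatorial spacing = 30.63 × 111.2 km/° = 3406 km.
At 9° latitude, spacing = 3406 × cos(9°) = 3364 km.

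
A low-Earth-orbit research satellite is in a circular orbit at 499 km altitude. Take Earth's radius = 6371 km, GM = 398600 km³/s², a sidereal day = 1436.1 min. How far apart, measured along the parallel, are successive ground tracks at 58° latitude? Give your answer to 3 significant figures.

1400 km

Semi-major axis a = 6371 + 499 = 6870 km. Period T = 2π√(a³/μ) = 2π√(6870³/398600) = 5666.9 s = 94.45 min.
Node shift per orbit = (5666.9/86166) × 360° = 23.68°.
Equatorial spacing = 23.68 × 111.2 km/° = 2633 km.
At 58° latitude, spacing = 2633 × cos(58°) = 1395 km.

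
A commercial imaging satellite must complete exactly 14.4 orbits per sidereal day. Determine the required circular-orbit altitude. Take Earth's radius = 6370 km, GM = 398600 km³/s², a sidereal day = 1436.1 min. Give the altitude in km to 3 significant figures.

Required period T = 86166 / 14.4 = 5983.8 s.
From T = 2π√(a³/μ): a = (μ T²/4π²)^(1/3) = (398600 × 5983.8² / 4π²)^(1/3) = 7124 km.
Altitude h = a − R = 7124 − 6370 = 754 km.

754 km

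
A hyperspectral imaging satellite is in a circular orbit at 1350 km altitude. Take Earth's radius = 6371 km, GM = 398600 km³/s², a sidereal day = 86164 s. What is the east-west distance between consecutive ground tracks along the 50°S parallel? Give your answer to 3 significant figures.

2020 km

Semi-major axis a = 6371 + 1350 = 7721 km. Period T = 2π√(a³/μ) = 2π√(7721³/398600) = 6751.8 s = 112.53 min.
Node shift per orbit = (6751.8/86164) × 360° = 28.21°.
Equatorial spacing = 28.21 × 111.2 km/° = 3137 km.
At 50° latitude, spacing = 3137 × cos(50°) = 2016 km.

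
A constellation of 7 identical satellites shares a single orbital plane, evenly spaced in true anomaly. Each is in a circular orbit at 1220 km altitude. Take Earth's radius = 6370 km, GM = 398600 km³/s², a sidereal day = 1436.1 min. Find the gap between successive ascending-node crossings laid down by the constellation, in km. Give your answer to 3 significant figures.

Semi-major axis a = 6370 + 1220 = 7590 km. Period T = 2π√(a³/μ) = 2π√(7590³/398600) = 6580.7 s = 109.68 min.
Single-satellite node shift = (6580.7/86166) × 360° = 27.49°.
With 7 satellites evenly phased, successive equator crossings are 27.49/7 = 3.928° apart.
That is 3.928 × 111.2 = 437 km at the equator.

437 km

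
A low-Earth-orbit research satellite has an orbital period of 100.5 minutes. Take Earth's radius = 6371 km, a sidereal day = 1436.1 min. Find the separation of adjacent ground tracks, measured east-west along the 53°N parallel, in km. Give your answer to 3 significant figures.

T = 100.5 min = 6030.0 s.
Node shift per orbit = (6030.0/86166) × 360° = 25.19°.
Equatorial spacing = 25.19 × 111.2 km/° = 2801 km.
At 53° latitude, spacing = 2801 × cos(53°) = 1686 km.

1690 km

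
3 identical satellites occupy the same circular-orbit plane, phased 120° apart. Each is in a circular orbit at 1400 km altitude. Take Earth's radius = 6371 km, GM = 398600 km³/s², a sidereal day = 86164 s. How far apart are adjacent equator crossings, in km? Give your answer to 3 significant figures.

Semi-major axis a = 6371 + 1400 = 7771 km. Period T = 2π√(a³/μ) = 2π√(7771³/398600) = 6817.5 s = 113.63 min.
Single-satellite node shift = (6817.5/86164) × 360° = 28.48°.
With 3 satellites evenly phased, successive equator crossings are 28.48/3 = 9.495° apart.
That is 9.495 × 111.2 = 1056 km at the equator.

1060 km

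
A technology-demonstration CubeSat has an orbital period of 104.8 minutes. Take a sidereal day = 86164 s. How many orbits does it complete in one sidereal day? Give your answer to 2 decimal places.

13.70

T = 104.8 min = 6288.0 s.
Orbits per sidereal day = 86164 / 6288.0 = 13.703.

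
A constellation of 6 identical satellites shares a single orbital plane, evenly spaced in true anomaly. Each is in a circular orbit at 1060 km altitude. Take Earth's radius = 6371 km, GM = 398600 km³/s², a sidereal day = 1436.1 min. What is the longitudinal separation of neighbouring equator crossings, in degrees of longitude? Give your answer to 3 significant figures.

4.44°

Semi-major axis a = 6371 + 1060 = 7431 km. Period T = 2π√(a³/μ) = 2π√(7431³/398600) = 6375.0 s = 106.25 min.
Single-satellite node shift = (6375.0/86166) × 360° = 26.63°.
With 6 satellites evenly phased, successive equator crossings are 26.63/6 = 4.439° apart.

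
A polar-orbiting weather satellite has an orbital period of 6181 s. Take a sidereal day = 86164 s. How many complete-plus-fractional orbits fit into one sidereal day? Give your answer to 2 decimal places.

Orbits per sidereal day = 86164 / 6181.0 = 13.940.

13.94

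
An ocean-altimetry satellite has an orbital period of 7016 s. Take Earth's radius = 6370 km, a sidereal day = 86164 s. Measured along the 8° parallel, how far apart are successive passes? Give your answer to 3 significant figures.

Node shift per orbit = (7016.0/86164) × 360° = 29.31°.
Equatorial spacing = 29.31 × 111.2 km/° = 3259 km.
At 8° latitude, spacing = 3259 × cos(8°) = 3227 km.

3230 km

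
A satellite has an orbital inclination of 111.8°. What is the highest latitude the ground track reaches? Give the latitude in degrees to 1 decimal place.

68.2°

Retrograde orbit: the ground track reaches ±(180° − i) = ±(180 − 111.8) = ±68.2°.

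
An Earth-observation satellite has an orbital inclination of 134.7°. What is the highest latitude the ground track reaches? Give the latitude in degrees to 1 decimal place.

Retrograde orbit: the ground track reaches ±(180° − i) = ±(180 − 134.7) = ±45.3°.

45.3°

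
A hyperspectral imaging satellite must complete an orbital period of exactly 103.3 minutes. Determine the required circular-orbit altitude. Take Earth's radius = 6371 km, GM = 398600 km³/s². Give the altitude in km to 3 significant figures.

T = 103.3 min = 6198.0 s.
From T = 2π√(a³/μ): a = (μ T²/4π²)^(1/3) = (398600 × 6198.0² / 4π²)^(1/3) = 7293 km.
Altitude h = a − R = 7293 − 6371 = 922 km.

922 km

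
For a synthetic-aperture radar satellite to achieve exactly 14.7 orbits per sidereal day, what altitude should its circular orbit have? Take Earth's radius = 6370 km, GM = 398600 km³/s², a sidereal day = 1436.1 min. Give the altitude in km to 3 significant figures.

Required period T = 86166 / 14.7 = 5861.6 s.
From T = 2π√(a³/μ): a = (μ T²/4π²)^(1/3) = (398600 × 5861.6² / 4π²)^(1/3) = 7026 km.
Altitude h = a − R = 7026 − 6370 = 656 km.

656 km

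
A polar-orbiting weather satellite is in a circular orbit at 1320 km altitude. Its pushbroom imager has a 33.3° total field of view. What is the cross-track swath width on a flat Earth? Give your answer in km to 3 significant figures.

790 km

Half-angle = 33.3°/2 = 16.65°.
Swath width ≈ 2h·tan(θ/2) = 2 × 1320 × tan(16.65°) = 789.5 km.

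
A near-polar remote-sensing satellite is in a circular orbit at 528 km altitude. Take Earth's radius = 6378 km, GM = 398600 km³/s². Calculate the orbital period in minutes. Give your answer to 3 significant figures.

Semi-major axis a = 6378 + 528 = 6906 km. Period T = 2π√(a³/μ) = 2π√(6906³/398600) = 5711.5 s = 95.19 min.

95.2 min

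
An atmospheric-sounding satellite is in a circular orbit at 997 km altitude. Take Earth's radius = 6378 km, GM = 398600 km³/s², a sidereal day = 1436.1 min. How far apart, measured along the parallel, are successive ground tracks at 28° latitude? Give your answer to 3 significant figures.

Semi-major axis a = 6378 + 997 = 7375 km. Period T = 2π√(a³/μ) = 2π√(7375³/398600) = 6303.1 s = 105.05 min.
Node shift per orbit = (6303.1/86166) × 360° = 26.33°.
Equatorial spacing = 26.33 × 111.3 km/° = 2931 km.
At 28° latitude, spacing = 2931 × cos(28°) = 2588 km.

2590 km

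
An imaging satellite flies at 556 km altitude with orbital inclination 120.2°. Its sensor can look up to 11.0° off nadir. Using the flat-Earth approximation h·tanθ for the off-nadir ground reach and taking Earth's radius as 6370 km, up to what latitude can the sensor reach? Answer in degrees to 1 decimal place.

Retrograde orbit: the ground track reaches ±(180° − i) = ±(180 − 120.2) = ±59.8°.
Sensor half-swath on the ground ≈ 556·tan(11.0°) = 108 km = 0.97° of latitude.
Maximum observable latitude ≈ 59.8 + 0.97 = 60.8°.

60.8°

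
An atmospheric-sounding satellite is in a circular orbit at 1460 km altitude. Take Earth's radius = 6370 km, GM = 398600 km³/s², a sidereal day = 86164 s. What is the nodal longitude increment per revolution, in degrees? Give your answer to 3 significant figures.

Semi-major axis a = 6370 + 1460 = 7830 km. Period T = 2π√(a³/μ) = 2π√(7830³/398600) = 6895.3 s = 114.92 min.
During one orbit Earth rotates (6895.3 / 86164) × 360° = 28.81°.

28.8°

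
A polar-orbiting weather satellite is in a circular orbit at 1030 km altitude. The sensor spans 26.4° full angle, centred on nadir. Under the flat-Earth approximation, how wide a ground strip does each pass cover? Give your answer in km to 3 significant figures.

483 km

Half-angle = 26.4°/2 = 13.2°.
Swath width ≈ 2h·tan(θ/2) = 2 × 1030 × tan(13.2°) = 483.2 km.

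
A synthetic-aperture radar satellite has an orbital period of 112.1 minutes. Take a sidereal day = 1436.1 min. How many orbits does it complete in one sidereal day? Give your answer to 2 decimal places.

12.81

T = 112.1 min = 6726.0 s.
Orbits per sidereal day = 86166 / 6726.0 = 12.811.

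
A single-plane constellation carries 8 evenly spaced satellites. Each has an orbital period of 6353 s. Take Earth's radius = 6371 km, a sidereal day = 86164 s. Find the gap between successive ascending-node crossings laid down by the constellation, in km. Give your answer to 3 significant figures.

369 km

Single-satellite node shift = (6353.0/86164) × 360° = 26.54°.
With 8 satellites evenly phased, successive equator crossings are 26.54/8 = 3.318° apart.
That is 3.318 × 111.2 = 369 km at the equator.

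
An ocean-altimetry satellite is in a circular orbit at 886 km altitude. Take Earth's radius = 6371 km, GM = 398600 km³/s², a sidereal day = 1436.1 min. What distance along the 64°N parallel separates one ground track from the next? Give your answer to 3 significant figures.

1250 km

Semi-major axis a = 6371 + 886 = 7257 km. Period T = 2π√(a³/μ) = 2π√(7257³/398600) = 6152.4 s = 102.54 min.
Node shift per orbit = (6152.4/86166) × 360° = 25.70°.
Equatorial spacing = 25.70 × 111.2 km/° = 2858 km.
At 64° latitude, spacing = 2858 × cos(64°) = 1253 km.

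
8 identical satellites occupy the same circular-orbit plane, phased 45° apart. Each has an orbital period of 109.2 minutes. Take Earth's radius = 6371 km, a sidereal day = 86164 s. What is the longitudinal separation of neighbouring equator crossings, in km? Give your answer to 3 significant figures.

380 km

T = 109.2 min = 6552.0 s.
Single-satellite node shift = (6552.0/86164) × 360° = 27.37°.
With 8 satellites evenly phased, successive equator crossings are 27.37/8 = 3.422° apart.
That is 3.422 × 111.2 = 380 km at the equator.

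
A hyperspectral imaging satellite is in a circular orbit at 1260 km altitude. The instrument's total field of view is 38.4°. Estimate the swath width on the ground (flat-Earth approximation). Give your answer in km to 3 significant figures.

878 km

Half-angle = 38.4°/2 = 19.2°.
Swath width ≈ 2h·tan(θ/2) = 2 × 1260 × tan(19.2°) = 877.6 km.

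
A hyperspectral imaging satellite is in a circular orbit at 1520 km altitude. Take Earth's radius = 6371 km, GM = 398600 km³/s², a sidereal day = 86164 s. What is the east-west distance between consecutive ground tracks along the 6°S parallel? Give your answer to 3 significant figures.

Semi-major axis a = 6371 + 1520 = 7891 km. Period T = 2π√(a³/μ) = 2π√(7891³/398600) = 6976.0 s = 116.27 min.
Node shift per orbit = (6976.0/86164) × 360° = 29.15°.
Equatorial spacing = 29.15 × 111.2 km/° = 3241 km.
At 6° latitude, spacing = 3241 × cos(6°) = 3223 km.

3220 km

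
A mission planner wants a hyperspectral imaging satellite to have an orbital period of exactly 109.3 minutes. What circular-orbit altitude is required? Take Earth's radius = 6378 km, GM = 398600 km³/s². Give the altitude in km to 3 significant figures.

1190 km

T = 109.3 min = 6558.0 s.
From T = 2π√(a³/μ): a = (μ T²/4π²)^(1/3) = (398600 × 6558.0² / 4π²)^(1/3) = 7573 km.
Altitude h = a − R = 7573 − 6378 = 1195 km.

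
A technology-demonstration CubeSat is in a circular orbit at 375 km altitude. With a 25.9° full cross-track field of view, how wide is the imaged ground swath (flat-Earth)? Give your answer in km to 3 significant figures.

Half-angle = 25.9°/2 = 12.95°.
Swath width ≈ 2h·tan(θ/2) = 2 × 375 × tan(12.95°) = 172.5 km.

172 km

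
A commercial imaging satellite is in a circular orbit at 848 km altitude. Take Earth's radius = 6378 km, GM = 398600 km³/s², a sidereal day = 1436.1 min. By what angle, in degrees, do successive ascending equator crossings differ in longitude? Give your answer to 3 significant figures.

25.5°

Semi-major axis a = 6378 + 848 = 7226 km. Period T = 2π√(a³/μ) = 2π√(7226³/398600) = 6113.1 s = 101.88 min.
During one orbit Earth rotates (6113.1 / 86166) × 360° = 25.54°.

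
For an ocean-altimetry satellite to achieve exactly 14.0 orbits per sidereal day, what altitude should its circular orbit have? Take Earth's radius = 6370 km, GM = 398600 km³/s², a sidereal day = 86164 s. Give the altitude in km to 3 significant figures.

Required period T = 86164 / 14.0 = 6154.6 s.
From T = 2π√(a³/μ): a = (μ T²/4π²)^(1/3) = (398600 × 6154.6² / 4π²)^(1/3) = 7259 km.
Altitude h = a − R = 7259 − 6370 = 889 km.

889 km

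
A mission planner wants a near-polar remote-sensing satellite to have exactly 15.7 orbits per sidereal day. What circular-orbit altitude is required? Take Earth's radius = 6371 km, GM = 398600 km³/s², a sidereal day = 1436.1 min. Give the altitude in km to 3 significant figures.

354 km

Required period T = 86166 / 15.7 = 5488.3 s.
From T = 2π√(a³/μ): a = (μ T²/4π²)^(1/3) = (398600 × 5488.3² / 4π²)^(1/3) = 6725 km.
Altitude h = a − R = 6725 − 6371 = 354 km.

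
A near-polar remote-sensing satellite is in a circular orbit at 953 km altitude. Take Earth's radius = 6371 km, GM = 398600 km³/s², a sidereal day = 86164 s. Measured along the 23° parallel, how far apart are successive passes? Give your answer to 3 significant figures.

Semi-major axis a = 6371 + 953 = 7324 km. Period T = 2π√(a³/μ) = 2π√(7324³/398600) = 6237.8 s = 103.96 min.
Node shift per orbit = (6237.8/86164) × 360° = 26.06°.
Equatorial spacing = 26.06 × 111.2 km/° = 2898 km.
At 23° latitude, spacing = 2898 × cos(23°) = 2668 km.

2670 km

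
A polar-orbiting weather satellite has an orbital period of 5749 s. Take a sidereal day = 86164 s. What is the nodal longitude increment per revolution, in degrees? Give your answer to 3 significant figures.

During one orbit Earth rotates (5749.0 / 86164) × 360° = 24.02°.

24.0°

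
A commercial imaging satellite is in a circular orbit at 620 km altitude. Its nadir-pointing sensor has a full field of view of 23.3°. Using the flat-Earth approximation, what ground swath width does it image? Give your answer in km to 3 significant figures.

256 km

Half-angle = 23.3°/2 = 11.65°.
Swath width ≈ 2h·tan(θ/2) = 2 × 620 × tan(11.65°) = 255.7 km.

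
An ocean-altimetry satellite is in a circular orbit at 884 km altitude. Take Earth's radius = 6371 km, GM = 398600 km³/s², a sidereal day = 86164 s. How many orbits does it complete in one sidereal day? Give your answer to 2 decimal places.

14.01

Semi-major axis a = 6371 + 884 = 7255 km. Period T = 2π√(a³/μ) = 2π√(7255³/398600) = 6149.9 s = 102.50 min.
Orbits per sidereal day = 86164 / 6149.9 = 14.011.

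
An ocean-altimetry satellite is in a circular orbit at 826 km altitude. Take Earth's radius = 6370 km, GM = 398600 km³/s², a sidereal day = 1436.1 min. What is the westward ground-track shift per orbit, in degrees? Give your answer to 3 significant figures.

25.4°

Semi-major axis a = 6370 + 826 = 7196 km. Period T = 2π√(a³/μ) = 2π√(7196³/398600) = 6075.0 s = 101.25 min.
During one orbit Earth rotates (6075.0 / 86166) × 360° = 25.38°.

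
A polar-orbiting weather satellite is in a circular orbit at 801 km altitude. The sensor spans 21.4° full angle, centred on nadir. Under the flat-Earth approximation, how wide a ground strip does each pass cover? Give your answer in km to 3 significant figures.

303 km

Half-angle = 21.4°/2 = 10.7°.
Swath width ≈ 2h·tan(θ/2) = 2 × 801 × tan(10.7°) = 302.7 km.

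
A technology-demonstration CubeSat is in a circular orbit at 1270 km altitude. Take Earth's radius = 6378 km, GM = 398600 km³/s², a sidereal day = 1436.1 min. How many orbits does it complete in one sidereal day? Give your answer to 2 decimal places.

12.95

Semi-major axis a = 6378 + 1270 = 7648 km. Period T = 2π√(a³/μ) = 2π√(7648³/398600) = 6656.3 s = 110.94 min.
Orbits per sidereal day = 86166 / 6656.3 = 12.945.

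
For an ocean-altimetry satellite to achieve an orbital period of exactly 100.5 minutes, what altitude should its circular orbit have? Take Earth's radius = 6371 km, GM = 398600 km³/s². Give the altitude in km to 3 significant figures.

T = 100.5 min = 6030.0 s.
From T = 2π√(a³/μ): a = (μ T²/4π²)^(1/3) = (398600 × 6030.0² / 4π²)^(1/3) = 7160 km.
Altitude h = a − R = 7160 − 6371 = 789 km.

789 km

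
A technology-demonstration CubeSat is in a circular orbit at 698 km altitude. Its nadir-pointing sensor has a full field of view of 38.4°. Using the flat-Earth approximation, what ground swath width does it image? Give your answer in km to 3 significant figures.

486 km

Half-angle = 38.4°/2 = 19.2°.
Swath width ≈ 2h·tan(θ/2) = 2 × 698 × tan(19.2°) = 486.1 km.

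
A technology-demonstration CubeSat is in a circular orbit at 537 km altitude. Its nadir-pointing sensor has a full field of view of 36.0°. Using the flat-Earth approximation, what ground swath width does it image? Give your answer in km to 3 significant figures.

349 km

Half-angle = 36.0°/2 = 18°.
Swath width ≈ 2h·tan(θ/2) = 2 × 537 × tan(18°) = 349.0 km.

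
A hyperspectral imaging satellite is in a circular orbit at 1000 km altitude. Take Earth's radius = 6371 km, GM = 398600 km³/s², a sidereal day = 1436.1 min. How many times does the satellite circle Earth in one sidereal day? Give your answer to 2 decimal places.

Semi-major axis a = 6371 + 1000 = 7371 km. Period T = 2π√(a³/μ) = 2π√(7371³/398600) = 6298.0 s = 104.97 min.
Orbits per sidereal day = 86166 / 6298.0 = 13.682.

13.68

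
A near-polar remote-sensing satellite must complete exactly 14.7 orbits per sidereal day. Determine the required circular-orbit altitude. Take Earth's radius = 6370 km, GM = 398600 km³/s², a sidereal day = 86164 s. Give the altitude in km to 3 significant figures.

Required period T = 86164 / 14.7 = 5861.5 s.
From T = 2π√(a³/μ): a = (μ T²/4π²)^(1/3) = (398600 × 5861.5² / 4π²)^(1/3) = 7026 km.
Altitude h = a − R = 7026 − 6370 = 656 km.

656 km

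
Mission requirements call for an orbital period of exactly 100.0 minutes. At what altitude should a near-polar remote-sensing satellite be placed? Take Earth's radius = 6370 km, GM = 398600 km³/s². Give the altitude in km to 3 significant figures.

T = 100.0 min = 6000.0 s.
From T = 2π√(a³/μ): a = (μ T²/4π²)^(1/3) = (398600 × 6000.0² / 4π²)^(1/3) = 7137 km.
Altitude h = a − R = 7137 − 6370 = 767 km.

767 km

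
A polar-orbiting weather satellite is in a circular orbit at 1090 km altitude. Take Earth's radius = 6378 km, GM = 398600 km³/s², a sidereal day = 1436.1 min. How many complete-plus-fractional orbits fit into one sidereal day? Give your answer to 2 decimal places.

13.42

Semi-major axis a = 6378 + 1090 = 7468 km. Period T = 2π√(a³/μ) = 2π√(7468³/398600) = 6422.7 s = 107.05 min.
Orbits per sidereal day = 86166 / 6422.7 = 13.416.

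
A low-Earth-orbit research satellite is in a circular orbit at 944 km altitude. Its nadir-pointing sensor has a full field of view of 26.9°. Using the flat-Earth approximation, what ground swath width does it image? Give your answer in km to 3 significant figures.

Half-angle = 26.9°/2 = 13.45°.
Swath width ≈ 2h·tan(θ/2) = 2 × 944 × tan(13.45°) = 451.5 km.

452 km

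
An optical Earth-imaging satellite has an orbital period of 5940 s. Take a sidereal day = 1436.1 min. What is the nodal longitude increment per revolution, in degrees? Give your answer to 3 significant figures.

24.8°

During one orbit Earth rotates (5940.0 / 86166) × 360° = 24.82°.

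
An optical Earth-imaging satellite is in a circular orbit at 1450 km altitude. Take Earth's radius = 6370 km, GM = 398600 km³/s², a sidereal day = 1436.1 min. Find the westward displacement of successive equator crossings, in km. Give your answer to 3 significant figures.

Semi-major axis a = 6370 + 1450 = 7820 km. Period T = 2π√(a³/μ) = 2π√(7820³/398600) = 6882.1 s = 114.70 min.
During one orbit Earth rotates (6882.1 / 86166) × 360° = 28.75°.
At the equator that is 28.75° × (2π·6370/360) km/° = 28.75 × 111.2 = 3197 km.

3200 km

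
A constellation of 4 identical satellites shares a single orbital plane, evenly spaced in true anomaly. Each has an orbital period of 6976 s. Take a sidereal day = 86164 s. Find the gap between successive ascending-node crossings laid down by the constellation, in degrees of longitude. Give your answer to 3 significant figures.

Single-satellite node shift = (6976.0/86164) × 360° = 29.15°.
With 4 satellites evenly phased, successive equator crossings are 29.15/4 = 7.287° apart.

7.29°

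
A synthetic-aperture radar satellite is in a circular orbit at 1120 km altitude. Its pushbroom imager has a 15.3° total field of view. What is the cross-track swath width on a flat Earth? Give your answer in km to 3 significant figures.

301 km

Half-angle = 15.3°/2 = 7.65°.
Swath width ≈ 2h·tan(θ/2) = 2 × 1120 × tan(7.65°) = 300.9 km.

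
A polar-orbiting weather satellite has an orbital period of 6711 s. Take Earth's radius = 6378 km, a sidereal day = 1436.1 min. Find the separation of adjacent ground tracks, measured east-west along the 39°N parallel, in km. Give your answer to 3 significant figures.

Node shift per orbit = (6711.0/86166) × 360° = 28.04°.
Equatorial spacing = 28.04 × 111.3 km/° = 3121 km.
At 39° latitude, spacing = 3121 × cos(39°) = 2426 km.

2430 km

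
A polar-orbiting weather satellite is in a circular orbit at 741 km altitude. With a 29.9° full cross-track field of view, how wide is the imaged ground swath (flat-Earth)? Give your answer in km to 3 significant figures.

Half-angle = 29.9°/2 = 14.95°.
Swath width ≈ 2h·tan(θ/2) = 2 × 741 × tan(14.95°) = 395.7 km.

396 km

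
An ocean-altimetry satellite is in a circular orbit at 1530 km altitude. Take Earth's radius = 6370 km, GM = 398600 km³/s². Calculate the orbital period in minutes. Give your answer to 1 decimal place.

116.5 min

Semi-major axis a = 6370 + 1530 = 7900 km. Period T = 2π√(a³/μ) = 2π√(7900³/398600) = 6988.0 s = 116.47 min.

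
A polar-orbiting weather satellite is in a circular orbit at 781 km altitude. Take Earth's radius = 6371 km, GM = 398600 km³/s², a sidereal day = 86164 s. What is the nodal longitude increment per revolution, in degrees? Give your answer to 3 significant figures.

Semi-major axis a = 6371 + 781 = 7152 km. Period T = 2π√(a³/μ) = 2π√(7152³/398600) = 6019.4 s = 100.32 min.
During one orbit Earth rotates (6019.4 / 86164) × 360° = 25.15°.

25.1°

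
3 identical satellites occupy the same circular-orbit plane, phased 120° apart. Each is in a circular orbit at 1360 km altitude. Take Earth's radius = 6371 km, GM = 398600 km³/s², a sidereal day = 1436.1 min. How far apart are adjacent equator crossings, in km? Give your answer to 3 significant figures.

1050 km

Semi-major axis a = 6371 + 1360 = 7731 km. Period T = 2π√(a³/μ) = 2π√(7731³/398600) = 6765.0 s = 112.75 min.
Single-satellite node shift = (6765.0/86166) × 360° = 28.26°.
With 3 satellites evenly phased, successive equator crossings are 28.26/3 = 9.421° apart.
That is 9.421 × 111.2 = 1048 km at the equator.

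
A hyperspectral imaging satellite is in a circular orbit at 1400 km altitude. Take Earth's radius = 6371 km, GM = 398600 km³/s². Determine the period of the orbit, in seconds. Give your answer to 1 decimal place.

6817.5 seconds

Semi-major axis a = 6371 + 1400 = 7771 km. Period T = 2π√(a³/μ) = 2π√(7771³/398600) = 6817.5 s = 113.63 min.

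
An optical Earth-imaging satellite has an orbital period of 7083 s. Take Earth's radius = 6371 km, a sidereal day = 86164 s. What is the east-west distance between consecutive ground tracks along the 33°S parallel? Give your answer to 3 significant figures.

2760 km

Node shift per orbit = (7083.0/86164) × 360° = 29.59°.
Equatorial spacing = 29.59 × 111.2 km/° = 3291 km.
At 33° latitude, spacing = 3291 × cos(33°) = 2760 km.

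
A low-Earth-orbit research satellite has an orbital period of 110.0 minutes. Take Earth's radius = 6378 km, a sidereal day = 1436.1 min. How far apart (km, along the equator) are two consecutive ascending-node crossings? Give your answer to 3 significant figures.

3070 km

T = 110.0 min = 6600.0 s.
During one orbit Earth rotates (6600.0 / 86166) × 360° = 27.57°.
At the equator that is 27.57° × (2π·6378/360) km/° = 27.57 × 111.3 = 3070 km.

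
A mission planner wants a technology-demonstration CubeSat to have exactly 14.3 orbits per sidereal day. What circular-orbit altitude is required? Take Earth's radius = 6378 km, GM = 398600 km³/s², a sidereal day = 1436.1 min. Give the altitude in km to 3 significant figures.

779 km

Required period T = 86166 / 14.3 = 6025.6 s.
From T = 2π√(a³/μ): a = (μ T²/4π²)^(1/3) = (398600 × 6025.6² / 4π²)^(1/3) = 7157 km.
Altitude h = a − R = 7157 − 6378 = 779 km.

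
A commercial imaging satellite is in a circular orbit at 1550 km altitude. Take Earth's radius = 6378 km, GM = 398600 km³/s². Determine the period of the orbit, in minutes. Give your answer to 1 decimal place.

117.1 min

Semi-major axis a = 6378 + 1550 = 7928 km. Period T = 2π√(a³/μ) = 2π√(7928³/398600) = 7025.2 s = 117.09 min.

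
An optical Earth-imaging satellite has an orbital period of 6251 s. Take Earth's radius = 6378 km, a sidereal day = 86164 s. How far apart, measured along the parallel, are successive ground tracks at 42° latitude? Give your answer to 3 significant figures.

Node shift per orbit = (6251.0/86164) × 360° = 26.12°.
Equatorial spacing = 26.12 × 111.3 km/° = 2907 km.
At 42° latitude, spacing = 2907 × cos(42°) = 2161 km.

2160 km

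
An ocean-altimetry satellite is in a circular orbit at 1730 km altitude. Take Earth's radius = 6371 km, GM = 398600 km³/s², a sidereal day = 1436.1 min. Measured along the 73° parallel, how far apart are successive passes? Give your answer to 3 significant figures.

986 km

Semi-major axis a = 6371 + 1730 = 8101 km. Period T = 2π√(a³/μ) = 2π√(8101³/398600) = 7256.4 s = 120.94 min.
Node shift per orbit = (7256.4/86166) × 360° = 30.32°.
Equatorial spacing = 30.32 × 111.2 km/° = 3371 km.
At 73° latitude, spacing = 3371 × cos(73°) = 986 km.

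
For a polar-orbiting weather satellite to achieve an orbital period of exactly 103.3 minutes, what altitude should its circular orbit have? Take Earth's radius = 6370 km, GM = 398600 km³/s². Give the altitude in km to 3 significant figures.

T = 103.3 min = 6198.0 s.
From T = 2π√(a³/μ): a = (μ T²/4π²)^(1/3) = (398600 × 6198.0² / 4π²)^(1/3) = 7293 km.
Altitude h = a − R = 7293 − 6370 = 923 km.

923 km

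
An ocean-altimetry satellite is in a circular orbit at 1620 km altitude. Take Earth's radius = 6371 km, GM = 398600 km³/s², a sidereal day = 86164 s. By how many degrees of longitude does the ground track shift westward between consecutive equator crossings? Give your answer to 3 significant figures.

Semi-major axis a = 6371 + 1620 = 7991 km. Period T = 2π√(a³/μ) = 2π√(7991³/398600) = 7109.1 s = 118.48 min.
During one orbit Earth rotates (7109.1 / 86164) × 360° = 29.70°.

29.7°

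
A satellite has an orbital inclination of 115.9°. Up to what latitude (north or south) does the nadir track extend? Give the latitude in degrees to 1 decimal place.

64.1°

Retrograde orbit: the ground track reaches ±(180° − i) = ±(180 − 115.9) = ±64.1°.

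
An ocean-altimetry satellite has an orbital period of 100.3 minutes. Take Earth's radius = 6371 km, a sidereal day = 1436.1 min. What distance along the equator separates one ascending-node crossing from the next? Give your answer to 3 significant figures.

T = 100.3 min = 6018.0 s.
During one orbit Earth rotates (6018.0 / 86166) × 360° = 25.14°.
At the equator that is 25.14° × (2π·6371/360) km/° = 25.14 × 111.2 = 2796 km.

2800 km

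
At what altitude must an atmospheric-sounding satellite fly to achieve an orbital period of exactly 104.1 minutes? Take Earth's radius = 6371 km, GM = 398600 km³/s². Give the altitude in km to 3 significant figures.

959 km

T = 104.1 min = 6246.0 s.
From T = 2π√(a³/μ): a = (μ T²/4π²)^(1/3) = (398600 × 6246.0² / 4π²)^(1/3) = 7330 km.
Altitude h = a − R = 7330 − 6371 = 959 km.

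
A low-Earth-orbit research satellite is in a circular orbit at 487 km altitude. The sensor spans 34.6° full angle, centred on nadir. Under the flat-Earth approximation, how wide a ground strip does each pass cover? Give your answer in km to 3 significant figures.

303 km

Half-angle = 34.6°/2 = 17.3°.
Swath width ≈ 2h·tan(θ/2) = 2 × 487 × tan(17.3°) = 303.4 km.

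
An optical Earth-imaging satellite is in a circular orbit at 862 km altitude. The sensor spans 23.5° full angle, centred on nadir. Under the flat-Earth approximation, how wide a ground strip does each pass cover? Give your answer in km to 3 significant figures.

359 km

Half-angle = 23.5°/2 = 11.75°.
Swath width ≈ 2h·tan(θ/2) = 2 × 862 × tan(11.75°) = 358.6 km.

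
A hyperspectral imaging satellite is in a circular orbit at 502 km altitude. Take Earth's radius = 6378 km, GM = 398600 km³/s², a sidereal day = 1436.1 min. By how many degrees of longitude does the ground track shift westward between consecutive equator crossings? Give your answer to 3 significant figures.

23.7°

Semi-major axis a = 6378 + 502 = 6880 km. Period T = 2π√(a³/μ) = 2π√(6880³/398600) = 5679.3 s = 94.65 min.
During one orbit Earth rotates (5679.3 / 86166) × 360° = 23.73°.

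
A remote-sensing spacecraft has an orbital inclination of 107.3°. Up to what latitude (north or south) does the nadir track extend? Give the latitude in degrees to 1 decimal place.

72.7°

Retrograde orbit: the ground track reaches ±(180° − i) = ±(180 − 107.3) = ±72.7°.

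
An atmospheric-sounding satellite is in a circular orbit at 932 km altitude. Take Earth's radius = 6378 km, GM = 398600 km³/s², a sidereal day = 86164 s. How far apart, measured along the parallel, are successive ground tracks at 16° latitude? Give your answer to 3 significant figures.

Semi-major axis a = 6378 + 932 = 7310 km. Period T = 2π√(a³/μ) = 2π√(7310³/398600) = 6220.0 s = 103.67 min.
Node shift per orbit = (6220.0/86164) × 360° = 25.99°.
Equatorial spacing = 25.99 × 111.3 km/° = 2893 km.
At 16° latitude, spacing = 2893 × cos(16°) = 2781 km.

2780 km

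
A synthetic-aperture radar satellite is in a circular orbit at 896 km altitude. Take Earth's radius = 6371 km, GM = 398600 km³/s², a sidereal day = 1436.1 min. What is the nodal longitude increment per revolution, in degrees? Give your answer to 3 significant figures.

25.8°

Semi-major axis a = 6371 + 896 = 7267 km. Period T = 2π√(a³/μ) = 2π√(7267³/398600) = 6165.2 s = 102.75 min.
During one orbit Earth rotates (6165.2 / 86166) × 360° = 25.76°.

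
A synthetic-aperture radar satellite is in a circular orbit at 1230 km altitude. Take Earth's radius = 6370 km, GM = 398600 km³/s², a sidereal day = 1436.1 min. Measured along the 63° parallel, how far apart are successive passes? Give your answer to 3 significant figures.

1390 km

Semi-major axis a = 6370 + 1230 = 7600 km. Period T = 2π√(a³/μ) = 2π√(7600³/398600) = 6593.7 s = 109.90 min.
Node shift per orbit = (6593.7/86166) × 360° = 27.55°.
Equatorial spacing = 27.55 × 111.2 km/° = 3063 km.
At 63° latitude, spacing = 3063 × cos(63°) = 1390 km.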